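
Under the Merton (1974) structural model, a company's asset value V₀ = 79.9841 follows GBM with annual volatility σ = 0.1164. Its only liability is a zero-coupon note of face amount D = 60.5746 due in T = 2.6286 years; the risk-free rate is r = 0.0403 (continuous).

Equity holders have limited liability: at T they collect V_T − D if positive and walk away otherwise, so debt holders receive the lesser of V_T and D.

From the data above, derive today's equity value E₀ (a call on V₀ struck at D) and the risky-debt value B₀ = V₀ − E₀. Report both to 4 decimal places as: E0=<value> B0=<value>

E0=25.5943 B0=54.3898

Equity is a call on the firm's assets struck at D = 60.5746:
d₁ = [ln(V₀/D) + (r + σ²/2)T] / (σ√T)
   = [ln(79.9841/60.5746) + (0.0403 + 0.5·0.1164²)·2.6286] / (0.1164·√2.6286)
   = [0.277952 + 0.123740] / 0.188719 = 2.128522
d₂ = d₁ − σ√T = 2.128522 − 0.188719 = 1.939803
N(d₁) = 0.983353,  N(d₂) = 0.973798,  e^(−rT) = 0.899485
E₀ = V₀·N(d₁) − D·e^(−rT)·N(d₂)
   = 79.9841·0.983353 − 60.5746·0.899485·0.973798 = 25.594281
B₀ = V₀ − E₀ = 79.9841 − 25.594281 = 54.389819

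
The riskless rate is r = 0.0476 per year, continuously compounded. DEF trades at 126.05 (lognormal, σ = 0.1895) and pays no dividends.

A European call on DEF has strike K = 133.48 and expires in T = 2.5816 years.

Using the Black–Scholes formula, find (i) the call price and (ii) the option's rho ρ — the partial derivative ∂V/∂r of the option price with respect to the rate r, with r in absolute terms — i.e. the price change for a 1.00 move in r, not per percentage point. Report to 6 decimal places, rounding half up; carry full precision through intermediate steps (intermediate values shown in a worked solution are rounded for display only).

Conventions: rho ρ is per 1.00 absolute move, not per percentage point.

σ√T = 0.1895·√2.5816 = 0.304476
d₁ = (ln(S/K) + (r+σ²/2)T) / (σ√T) = (ln(126.05/133.48) + (0.0476+0.1895²/2)·2.5816) / 0.304476 = (-0.057273 + 0.169237) / 0.304476 = 0.367727
d₂ = d₁ − σ√T = 0.367727 − 0.304476 = 0.063250
e^{−rT} = 0.884366
N(d₁) = 0.643461,  N(d₂) = 0.525216
Call price V = S·N(d₁) − K·e^{−rT}·N(d₂) = 81.108319 − 61.999266 = 19.109053
ρ = K·T·e^{−rT}·N(d₂) = 160.057306

price = 19.109053
ρ = 160.057306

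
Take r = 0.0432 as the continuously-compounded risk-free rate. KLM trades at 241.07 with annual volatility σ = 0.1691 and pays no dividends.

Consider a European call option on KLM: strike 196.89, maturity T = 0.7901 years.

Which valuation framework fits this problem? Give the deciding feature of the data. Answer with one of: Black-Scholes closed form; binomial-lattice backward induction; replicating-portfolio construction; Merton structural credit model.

framework: Black-Scholes closed form

Key observation: a European claim on KLM (strike 196.89) — a lognormal (GBM) underlying with constant rate and volatility — has an exact closed-form value; no lattice or capital structure is involved.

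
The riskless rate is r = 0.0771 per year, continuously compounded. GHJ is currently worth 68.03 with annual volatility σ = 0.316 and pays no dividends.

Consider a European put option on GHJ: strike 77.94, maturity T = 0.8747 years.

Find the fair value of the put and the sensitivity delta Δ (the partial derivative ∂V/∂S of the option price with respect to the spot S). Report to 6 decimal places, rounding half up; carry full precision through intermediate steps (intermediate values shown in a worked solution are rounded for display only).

price = 10.908868
Δ = -0.533544

σ√T = 0.316·√0.8747 = 0.295540
d₁ = (ln(S/K) + (r+σ²/2)T) / (σ√T) = (ln(68.03/77.94) + (0.0771+0.316²/2)·0.8747) / 0.295540 = (-0.135991 + 0.111111) / 0.295540 = -0.084182
d₂ = d₁ − σ√T = -0.084182 − 0.295540 = -0.379722
e^{−rT} = 0.934784
N(−d₁) = 0.533544,  N(−d₂) = 0.647924
Put price V = K·e^{−rT}·N(−d₂) − S·N(−d₁) = 47.205871 − 36.297003 = 10.908868
Δ = −N(−d₁) = -0.533544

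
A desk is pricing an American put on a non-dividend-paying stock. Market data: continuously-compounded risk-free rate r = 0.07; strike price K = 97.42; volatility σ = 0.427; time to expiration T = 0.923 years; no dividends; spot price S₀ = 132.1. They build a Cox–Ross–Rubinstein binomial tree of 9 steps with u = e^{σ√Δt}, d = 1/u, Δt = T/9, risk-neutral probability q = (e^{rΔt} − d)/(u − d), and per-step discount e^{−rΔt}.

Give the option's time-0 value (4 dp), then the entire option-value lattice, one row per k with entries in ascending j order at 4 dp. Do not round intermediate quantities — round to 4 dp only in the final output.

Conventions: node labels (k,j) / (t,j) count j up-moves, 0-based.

price = 4.9133
tree:
4.9133
7.4947 2.3213
11.1684 3.8132 0.8156
16.1938 6.1457 1.4619 0.1606
22.7376 9.6778 2.5906 0.3185 0.0000
30.7443 14.8077 4.5254 0.6317 0.0000 0.0000
39.2659 21.8463 7.7608 1.2528 0.0000 0.0000 0.0000
46.6983 30.7443 12.9835 2.4846 0.0000 0.0000 0.0000 0.0000
53.1809 39.2659 20.9740 4.9274 0.0000 0.0000 0.0000 0.0000 0.0000
58.8349 46.6983 30.7443 9.7721 0.0000 0.0000 0.0000 0.0000 0.0000 0.0000

params: Δt=0.10256 u=1.14653 d=0.87219 q=0.49213 e^(-rΔt)=0.99285
t_9 payoffs: 58.8349 46.6983 30.7443 9.7721 0.0000 0.0000 0.0000 0.0000 0.0000 0.0000
k=8: node(8,0) S=44.2391 payoff=53.1809 vs cont=52.4840 → 53.1809 [stop]  node(8,1) S=58.1541 payoff=39.2659 vs cont=38.5690 → 39.2659 [stop]  node(8,2) S=76.4460 payoff=20.9740 vs cont=20.2772 → 20.9740 [stop]  node(8,3) S=100.4914 payoff=0.0000 vs cont=4.9274 → 4.9274 [wait]  node(8,4) S=132.1000 payoff=0.0000 vs cont=0.0000 → 0.0000 [wait]  node(8,5) S=173.6509 payoff=0.0000 vs cont=0.0000 → 0.0000 [wait]  node(8,6) S=228.2712 payoff=0.0000 vs cont=0.0000 → 0.0000 [wait]  node(8,7) S=300.0718 payoff=0.0000 vs cont=0.0000 → 0.0000 [wait]  node(8,8) S=394.4566 payoff=0.0000 vs cont=0.0000 → 0.0000 [wait]
k=7: node(7,0) S=50.7217 payoff=46.6983 vs cont=46.0015 → 46.6983 [stop]  node(7,1) S=66.6757 payoff=30.7443 vs cont=30.0474 → 30.7443 [stop]  node(7,2) S=87.6479 payoff=9.7721 vs cont=12.9835 → 12.9835 [wait]  node(7,3) S=115.2168 payoff=0.0000 vs cont=2.4846 → 2.4846 [wait]  node(7,4) S=151.4572 payoff=0.0000 vs cont=0.0000 → 0.0000 [wait]  node(7,5) S=199.0967 payoff=0.0000 vs cont=0.0000 → 0.0000 [wait]  node(7,6) S=261.7207 payoff=0.0000 vs cont=0.0000 → 0.0000 [wait]  node(7,7) S=344.0426 payoff=0.0000 vs cont=0.0000 → 0.0000 [wait]
k=6: node(6,0) S=58.1541 payoff=39.2659 vs cont=38.5690 → 39.2659 [stop]  node(6,1) S=76.4460 payoff=20.9740 vs cont=21.8463 → 21.8463 [wait]  node(6,2) S=100.4914 payoff=0.0000 vs cont=7.7608 → 7.7608 [wait]  node(6,3) S=132.1000 payoff=0.0000 vs cont=1.2528 → 1.2528 [wait]  node(6,4) S=173.6509 payoff=0.0000 vs cont=0.0000 → 0.0000 [wait]  node(6,5) S=228.2712 payoff=0.0000 vs cont=0.0000 → 0.0000 [wait]  node(6,6) S=300.0718 payoff=0.0000 vs cont=0.0000 → 0.0000 [wait]
k=5: node(5,0) S=66.6757 payoff=30.7443 vs cont=30.4736 → 30.7443 [stop]  node(5,1) S=87.6479 payoff=9.7721 vs cont=14.8077 → 14.8077 [wait]  node(5,2) S=115.2168 payoff=0.0000 vs cont=4.5254 → 4.5254 [wait]  node(5,3) S=151.4572 payoff=0.0000 vs cont=0.6317 → 0.6317 [wait]  node(5,4) S=199.0967 payoff=0.0000 vs cont=0.0000 → 0.0000 [wait]  node(5,5) S=261.7207 payoff=0.0000 vs cont=0.0000 → 0.0000 [wait]
k=4: node(4,0) S=76.4460 payoff=20.9740 vs cont=22.7376 → 22.7376 [wait]  node(4,1) S=100.4914 payoff=0.0000 vs cont=9.6778 → 9.6778 [wait]  node(4,2) S=132.1000 payoff=0.0000 vs cont=2.5906 → 2.5906 [wait]  node(4,3) S=173.6509 payoff=0.0000 vs cont=0.3185 → 0.3185 [wait]  node(4,4) S=228.2712 payoff=0.0000 vs cont=0.0000 → 0.0000 [wait]
k=3: node(3,0) S=87.6479 payoff=9.7721 vs cont=16.1938 → 16.1938 [wait]  node(3,1) S=115.2168 payoff=0.0000 vs cont=6.1457 → 6.1457 [wait]  node(3,2) S=151.4572 payoff=0.0000 vs cont=1.4619 → 1.4619 [wait]  node(3,3) S=199.0967 payoff=0.0000 vs cont=0.1606 → 0.1606 [wait]
k=2: node(2,0) S=100.4914 payoff=0.0000 vs cont=11.1684 → 11.1684 [wait]  node(2,1) S=132.1000 payoff=0.0000 vs cont=3.8132 → 3.8132 [wait]  node(2,2) S=173.6509 payoff=0.0000 vs cont=0.8156 → 0.8156 [wait]
k=1: node(1,0) S=115.2168 payoff=0.0000 vs cont=7.4947 → 7.4947 [wait]  node(1,1) S=151.4572 payoff=0.0000 vs cont=2.3213 → 2.3213 [wait]
k=0: node(0,0) S=132.1000 payoff=0.0000 vs cont=4.9133 → 4.9133 [wait]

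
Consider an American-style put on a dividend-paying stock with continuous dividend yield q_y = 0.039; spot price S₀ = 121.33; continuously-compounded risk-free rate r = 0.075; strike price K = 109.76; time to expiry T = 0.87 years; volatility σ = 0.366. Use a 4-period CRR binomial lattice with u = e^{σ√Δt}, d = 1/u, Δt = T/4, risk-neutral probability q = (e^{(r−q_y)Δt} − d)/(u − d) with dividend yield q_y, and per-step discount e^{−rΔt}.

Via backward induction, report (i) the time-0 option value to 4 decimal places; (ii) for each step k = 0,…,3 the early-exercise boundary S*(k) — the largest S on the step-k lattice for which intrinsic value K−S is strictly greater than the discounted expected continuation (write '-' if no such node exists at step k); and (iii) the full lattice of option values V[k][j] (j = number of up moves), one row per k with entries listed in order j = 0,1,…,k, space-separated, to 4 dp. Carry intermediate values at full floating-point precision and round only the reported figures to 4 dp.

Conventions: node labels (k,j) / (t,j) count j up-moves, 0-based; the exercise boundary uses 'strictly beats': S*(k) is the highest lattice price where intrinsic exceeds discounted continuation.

price = 9.4070
boundary = - - - 72.7072
tree:
9.4070
15.4949 3.1429
24.6256 6.1475 0.0000
37.0528 12.0246 0.0000 0.0000
48.4618 23.5202 0.0000 0.0000 0.0000

Δt=0.21750  u=1.18612  d=0.84308  q=0.48035  discount=0.98382
step 4 (expiry): payoffs max(K−S,0) = 48.4618 23.5202 0.0000 0.0000 0.0000
step 3: (k=3,j=0): S=72.7072, K−S=37.0528, hold=35.8910 ⇒ V=37.0528 exercise | (k=3,j=1): S=102.2911, K−S=7.4689, hold=12.0246 ⇒ V=12.0246 continue | (k=3,j=2): S=143.9125, K−S=0.0000, hold=0.0000 ⇒ V=0.0000 continue | (k=3,j=3): S=202.4691, K−S=0.0000, hold=0.0000 ⇒ V=0.0000 continue  boundary S*=72.7072
step 2: (k=2,j=0): S=86.2398, K−S=23.5202, hold=24.6256 ⇒ V=24.6256 continue | (k=2,j=1): S=121.3300, K−S=0.0000, hold=6.1475 ⇒ V=6.1475 continue | (k=2,j=2): S=170.6980, K−S=0.0000, hold=0.0000 ⇒ V=0.0000 continue  boundary S*=-
step 1: (k=1,j=0): S=102.2911, K−S=7.4689, hold=15.4949 ⇒ V=15.4949 continue | (k=1,j=1): S=143.9125, K−S=0.0000, hold=3.1429 ⇒ V=3.1429 continue  boundary S*=-
step 0: (k=0,j=0): S=121.3300, K−S=0.0000, hold=9.4070 ⇒ V=9.4070 continue  boundary S*=-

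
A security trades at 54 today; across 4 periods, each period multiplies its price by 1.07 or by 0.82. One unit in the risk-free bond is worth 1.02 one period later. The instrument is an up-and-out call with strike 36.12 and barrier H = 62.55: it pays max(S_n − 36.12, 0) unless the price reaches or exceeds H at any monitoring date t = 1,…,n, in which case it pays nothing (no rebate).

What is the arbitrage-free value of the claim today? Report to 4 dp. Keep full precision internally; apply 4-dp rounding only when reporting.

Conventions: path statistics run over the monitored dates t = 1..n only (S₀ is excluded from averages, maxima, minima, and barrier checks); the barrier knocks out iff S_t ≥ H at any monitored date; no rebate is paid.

Risk-neutral up-probability p* = (R−d)/(u−d) = (1.02−0.82)/(1.07−0.82) = 0.8000; the claim prices as the p*-weighted sum of path payoffs discounted by R^4.
Enumerate all 2^4 = 16 price paths (U = up ×1.07, D = down ×0.82); each path with k up-moves has probability p*^k·(1−p*)^(4−k).
DDDD: M=44.2800, payoff=0.0000, prob=0.001600
UDDD: M=57.7800, payoff=0.0000, prob=0.006400
DUDD: M=47.3796, payoff=0.0000, prob=0.006400
UUDD: M=61.8246, payoff=5.4509, prob=0.025600
DDUD: M=44.2800, payoff=0.0000, prob=0.006400
UDUD: M=57.7800, payoff=5.4509, prob=0.025600
DUUD: M=50.6962, payoff=5.4509, prob=0.025600
UUUD: M=66.1523, payoff=0.0000, prob=0.102400
DDDU: M=44.2800, payoff=0.0000, prob=0.006400
UDDU: M=57.7800, payoff=5.4509, prob=0.025600
DUDU: M=47.3796, payoff=5.4509, prob=0.025600
UUDU: M=61.8246, payoff=18.1249, prob=0.102400
DDUU: M=44.2800, payoff=5.4509, prob=0.025600
UDUU: M=57.7800, payoff=18.1249, prob=0.102400
DUUU: M=54.2449, payoff=18.1249, prob=0.102400
UUUU: M=70.7830, payoff=0.0000, prob=0.409600
Price = Σ prob·payoff / R^4 = 6.405223 / 1.082432 = 5.9174

price = 5.9174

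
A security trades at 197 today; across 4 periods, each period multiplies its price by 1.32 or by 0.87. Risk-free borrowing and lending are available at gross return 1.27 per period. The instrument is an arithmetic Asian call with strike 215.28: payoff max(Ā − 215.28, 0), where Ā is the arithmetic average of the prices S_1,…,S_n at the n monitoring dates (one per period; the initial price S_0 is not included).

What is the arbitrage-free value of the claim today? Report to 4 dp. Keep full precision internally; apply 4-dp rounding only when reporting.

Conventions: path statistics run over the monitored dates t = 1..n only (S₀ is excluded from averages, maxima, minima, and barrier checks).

Risk-neutral up-probability p* = (R−d)/(u−d) = (1.27−0.87)/(1.32−0.87) = 0.8889; the claim prices as the p*-weighted sum of path payoffs discounted by R^4.
Enumerate all 2^4 = 16 price paths (U = up ×1.32, D = down ×0.87); each path with k up-moves has probability p*^k·(1−p*)^(4−k).
DDDD: Ā=140.7713, payoff=0.0000, prob=0.000152
UDDD: Ā=213.5840, payoff=0.0000, prob=0.001219
DUDD: Ā=191.4215, payoff=0.0000, prob=0.001219
UUDD: Ā=290.4327, payoff=75.1527, prob=0.009755
DDUD: Ā=172.1402, payoff=0.0000, prob=0.001219
UDUD: Ā=261.1782, payoff=45.8982, prob=0.009755
DUUD: Ā=239.0157, payoff=23.7357, prob=0.009755
UUUD: Ā=362.6445, payoff=147.3645, prob=0.078037
DDDU: Ā=155.3654, payoff=0.0000, prob=0.001219
UDDU: Ā=235.7268, payoff=20.4468, prob=0.009755
DUDU: Ā=213.5643, payoff=0.0000, prob=0.009755
UUDU: Ā=324.0286, payoff=108.7486, prob=0.078037
DDUU: Ā=194.2829, payoff=0.0000, prob=0.009755
UDUU: Ā=294.7741, payoff=79.4941, prob=0.078037
DUUU: Ā=272.6116, payoff=57.3316, prob=0.078037
UUUU: Ā=413.6175, payoff=198.3375, prob=0.624295
Price = Σ prob·payoff / R^4 = 156.096651 / 2.601446 = 60.0038

price = 60.0038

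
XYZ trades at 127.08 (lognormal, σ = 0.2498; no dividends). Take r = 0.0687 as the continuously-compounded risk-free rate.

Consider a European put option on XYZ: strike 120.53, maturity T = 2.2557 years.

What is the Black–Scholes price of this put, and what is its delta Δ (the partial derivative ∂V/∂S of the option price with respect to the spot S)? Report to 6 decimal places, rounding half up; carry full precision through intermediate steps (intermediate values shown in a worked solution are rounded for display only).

price = 7.732279
Δ = -0.229138

σ√T = 0.2498·√2.2557 = 0.375174
d₁ = (ln(S/K) + (r+σ²/2)T) / (σ√T) = (ln(127.08/120.53) + (0.0687+0.2498²/2)·2.2557) / 0.375174 = (0.052918 + 0.225344) / 0.375174 = 0.741689
d₂ = d₁ − σ√T = 0.741689 − 0.375174 = 0.366515
e^{−rT} = 0.856444
N(−d₁) = 0.229138,  N(−d₂) = 0.356991
Put price V = K·e^{−rT}·N(−d₂) − S·N(−d₁) = 36.851129 − 29.118850 = 7.732279
Δ = −N(−d₁) = -0.229138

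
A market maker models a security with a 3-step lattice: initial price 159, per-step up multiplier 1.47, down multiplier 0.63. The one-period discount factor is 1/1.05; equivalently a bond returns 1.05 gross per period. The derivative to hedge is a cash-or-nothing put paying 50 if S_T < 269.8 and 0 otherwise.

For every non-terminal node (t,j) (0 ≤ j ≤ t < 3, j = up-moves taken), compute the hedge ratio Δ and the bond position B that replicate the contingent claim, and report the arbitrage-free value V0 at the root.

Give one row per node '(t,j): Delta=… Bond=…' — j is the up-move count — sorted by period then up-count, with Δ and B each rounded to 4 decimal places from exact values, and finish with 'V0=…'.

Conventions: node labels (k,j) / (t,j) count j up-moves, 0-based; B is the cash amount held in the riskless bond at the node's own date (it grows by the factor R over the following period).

(0,0): Delta=-0.0849 Bond=51.2904
(1,0): Delta=0.0000 Bond=45.3515
(1,1): Delta=-0.1213 Bond=62.3583
(2,0): Delta=0.0000 Bond=47.6190
(2,1): Delta=0.0000 Bond=47.6190
(2,2): Delta=-0.1732 Bond=83.3333
V0=37.7929

Under the risk-neutral measure, an up-move has probability p* = (R−d)/(u−d) = 0.5000 and values discount at R = 1.05.
Expiry values: V(3,0)=50.0000, V(3,1)=50.0000, V(3,2)=50.0000, V(3,3)=0.0000
  t=2,j=0: stock 63.1071 → up 92.7674 (V=50.0000), down 39.7575 (V=50.0000). Price 47.6190; hedge Δ=0.0000, bond B=47.6190.
  t=2,j=1: stock 147.2499 → up 216.4574 (V=50.0000), down 92.7674 (V=50.0000). Price 47.6190; hedge Δ=0.0000, bond B=47.6190.
  t=2,j=2: stock 343.5831 → up 505.0672 (V=0.0000), down 216.4574 (V=50.0000). Price 23.8095; hedge Δ=-0.1732, bond B=83.3333.
  t=1,j=0: stock 100.1700 → up 147.2499 (V=47.6190), down 63.1071 (V=47.6190). Price 45.3515; hedge Δ=0.0000, bond B=45.3515.
  t=1,j=1: stock 233.7300 → up 343.5831 (V=23.8095), down 147.2499 (V=47.6190). Price 34.0136; hedge Δ=-0.1213, bond B=62.3583.
  t=0,j=0: stock 159.0000 → up 233.7300 (V=34.0136), down 100.1700 (V=45.3515). Price 37.7929; hedge Δ=-0.0849, bond B=51.2904.
As a check, the time-0 holding Δ(0,0)·S0 + B(0,0) comes to 37.7929 — exactly V0.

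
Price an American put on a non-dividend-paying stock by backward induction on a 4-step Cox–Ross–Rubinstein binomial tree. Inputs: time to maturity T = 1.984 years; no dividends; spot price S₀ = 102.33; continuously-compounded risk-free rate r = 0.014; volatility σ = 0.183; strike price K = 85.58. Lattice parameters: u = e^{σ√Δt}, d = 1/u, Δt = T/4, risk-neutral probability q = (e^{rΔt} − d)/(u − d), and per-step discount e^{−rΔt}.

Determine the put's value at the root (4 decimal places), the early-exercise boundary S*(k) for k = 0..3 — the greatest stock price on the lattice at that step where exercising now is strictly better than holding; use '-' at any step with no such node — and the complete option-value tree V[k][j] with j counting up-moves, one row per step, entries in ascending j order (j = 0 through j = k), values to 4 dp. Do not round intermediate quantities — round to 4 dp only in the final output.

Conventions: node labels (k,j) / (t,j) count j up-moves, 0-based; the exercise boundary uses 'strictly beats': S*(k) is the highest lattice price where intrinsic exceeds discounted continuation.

Δt=0.49600  u=1.13756  d=0.87908  q=0.49478  discount=0.99308
step 4 (expiry): payoffs max(K−S,0) = 24.4700 6.5017 0.0000 0.0000 0.0000
step 3: (k=3,j=0): S=69.5160, K−S=16.0640, hold=15.4718 ⇒ V=16.0640 exercise | (k=3,j=1): S=89.9560, K−S=0.0000, hold=3.2620 ⇒ V=3.2620 continue | (k=3,j=2): S=116.4061, K−S=0.0000, hold=0.0000 ⇒ V=0.0000 continue | (k=3,j=3): S=150.6333, K−S=0.0000, hold=0.0000 ⇒ V=0.0000 continue  boundary S*=69.5160
step 2: (k=2,j=0): S=79.0783, K−S=6.5017, hold=9.6625 ⇒ V=9.6625 continue | (k=2,j=1): S=102.3300, K−S=0.0000, hold=1.6366 ⇒ V=1.6366 continue | (k=2,j=2): S=132.4184, K−S=0.0000, hold=0.0000 ⇒ V=0.0000 continue  boundary S*=-
step 1: (k=1,j=0): S=89.9560, K−S=0.0000, hold=5.6520 ⇒ V=5.6520 continue | (k=1,j=1): S=116.4061, K−S=0.0000, hold=0.8211 ⇒ V=0.8211 continue  boundary S*=-
step 0: (k=0,j=0): S=102.3300, K−S=0.0000, hold=3.2392 ⇒ V=3.2392 continue  boundary S*=-

price = 3.2392
boundary = - - - 69.5160
tree:
3.2392
5.6520 0.8211
9.6625 1.6366 0.0000
16.0640 3.2620 0.0000 0.0000
24.4700 6.5017 0.0000 0.0000 0.0000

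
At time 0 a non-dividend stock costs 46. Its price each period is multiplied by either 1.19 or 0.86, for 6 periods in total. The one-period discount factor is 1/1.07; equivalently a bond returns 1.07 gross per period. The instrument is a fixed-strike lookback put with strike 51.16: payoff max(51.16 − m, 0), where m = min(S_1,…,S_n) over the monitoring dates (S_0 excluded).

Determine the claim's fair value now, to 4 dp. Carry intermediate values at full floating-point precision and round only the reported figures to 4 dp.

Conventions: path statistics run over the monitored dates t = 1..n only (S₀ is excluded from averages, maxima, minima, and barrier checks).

No-arbitrage gives p* = (R−d)/(u−d) = 0.6364: enumerate every path, weight its payoff by its p*-probability, and discount by R^6.
Enumerate all 2^6 = 64 price paths (U = up ×1.19, D = down ×0.86); each path with k up-moves has probability p*^k·(1−p*)^(6−k).
DDDDDD: m=18.6101, payoff=32.5499, prob=0.002312
UDDDDD: m=25.7512, payoff=25.4088, prob=0.004046
DUDDDD: m=25.7512, payoff=25.4088, prob=0.004046
UUDDDD: m=35.6324, payoff=15.5276, prob=0.007081
DDUDDD: m=25.7512, payoff=25.4088, prob=0.004046
UDUDDD: m=35.6324, payoff=15.5276, prob=0.007081
DUUDDD: m=35.6324, payoff=15.5276, prob=0.007081
UUUDDD: m=49.3054, payoff=1.8546, prob=0.012391
DDDUDD: m=25.7512, payoff=25.4088, prob=0.004046
UDDUDD: m=35.6324, payoff=15.5276, prob=0.007081
DUDUDD: m=35.6324, payoff=15.5276, prob=0.007081
UUDUDD: m=49.3054, payoff=1.8546, prob=0.012391
DDUUDD: m=34.0216, payoff=17.1384, prob=0.007081
UDUUDD: m=47.0764, payoff=4.0836, prob=0.012391
DUUUDD: m=39.5600, payoff=11.6000, prob=0.012391
UUUUDD: m=54.7400, payoff=0.0000, prob=0.021685
DDDDUD: m=25.1624, payoff=25.9976, prob=0.004046
UDDDUD: m=34.8177, payoff=16.3423, prob=0.007081
DUDDUD: m=34.8177, payoff=16.3423, prob=0.007081
UUDDUD: m=48.1780, payoff=2.9820, prob=0.012391
DDUDUD: m=34.0216, payoff=17.1384, prob=0.007081
UDUDUD: m=47.0764, payoff=4.0836, prob=0.012391
DUUDUD: m=39.5600, payoff=11.6000, prob=0.012391
UUUDUD: m=54.7400, payoff=0.0000, prob=0.021685
DDDUUD: m=29.2586, payoff=21.9014, prob=0.007081
UDDUUD: m=40.4857, payoff=10.6743, prob=0.012391
DUDUUD: m=39.5600, payoff=11.6000, prob=0.012391
UUDUUD: m=54.7400, payoff=0.0000, prob=0.021685
DDUUUD: m=34.0216, payoff=17.1384, prob=0.012391
UDUUUD: m=47.0764, payoff=4.0836, prob=0.021685
DUUUUD: m=39.5600, payoff=11.6000, prob=0.021685
UUUUUD: m=54.7400, payoff=0.0000, prob=0.037948
DDDDDU: m=21.6396, payoff=29.5204, prob=0.004046
UDDDDU: m=29.9432, payoff=21.2168, prob=0.007081
DUDDDU: m=29.9432, payoff=21.2168, prob=0.007081
UUDDDU: m=41.4331, payoff=9.7269, prob=0.012391
DDUDDU: m=29.9432, payoff=21.2168, prob=0.007081
UDUDDU: m=41.4331, payoff=9.7269, prob=0.012391
DUUDDU: m=39.5600, payoff=11.6000, prob=0.012391
UUUDDU: m=54.7400, payoff=0.0000, prob=0.021685
DDDUDU: m=29.2586, payoff=21.9014, prob=0.007081
UDDUDU: m=40.4857, payoff=10.6743, prob=0.012391
DUDUDU: m=39.5600, payoff=11.6000, prob=0.012391
UUDUDU: m=54.7400, payoff=0.0000, prob=0.021685
DDUUDU: m=34.0216, payoff=17.1384, prob=0.012391
UDUUDU: m=47.0764, payoff=4.0836, prob=0.021685
DUUUDU: m=39.5600, payoff=11.6000, prob=0.021685
UUUUDU: m=54.7400, payoff=0.0000, prob=0.037948
DDDDUU: m=25.1624, payoff=25.9976, prob=0.007081
UDDDUU: m=34.8177, payoff=16.3423, prob=0.012391
DUDDUU: m=34.8177, payoff=16.3423, prob=0.012391
UUDDUU: m=48.1780, payoff=2.9820, prob=0.021685
DDUDUU: m=34.0216, payoff=17.1384, prob=0.012391
UDUDUU: m=47.0764, payoff=4.0836, prob=0.021685
DUUDUU: m=39.5600, payoff=11.6000, prob=0.021685
UUUDUU: m=54.7400, payoff=0.0000, prob=0.037948
DDDUUU: m=29.2586, payoff=21.9014, prob=0.012391
UDDUUU: m=40.4857, payoff=10.6743, prob=0.021685
DUDUUU: m=39.5600, payoff=11.6000, prob=0.021685
UUDUUU: m=54.7400, payoff=0.0000, prob=0.037948
DDUUUU: m=34.0216, payoff=17.1384, prob=0.021685
UDUUUU: m=47.0764, payoff=4.0836, prob=0.037948
DUUUUU: m=39.5600, payoff=11.6000, prob=0.037948
UUUUUU: m=54.7400, payoff=0.0000, prob=0.066410
Price = Σ prob·payoff / R^6 = 7.936615 / 1.500730 = 5.2885

price = 5.2885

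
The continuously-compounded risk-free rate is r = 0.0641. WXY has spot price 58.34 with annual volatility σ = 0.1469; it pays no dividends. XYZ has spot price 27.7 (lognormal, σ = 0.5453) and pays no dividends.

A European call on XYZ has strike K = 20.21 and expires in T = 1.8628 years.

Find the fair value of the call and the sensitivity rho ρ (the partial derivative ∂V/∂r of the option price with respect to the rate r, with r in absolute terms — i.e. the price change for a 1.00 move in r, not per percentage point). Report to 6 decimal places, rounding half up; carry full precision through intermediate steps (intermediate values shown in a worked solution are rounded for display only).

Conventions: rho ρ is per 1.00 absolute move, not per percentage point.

σ√T = 0.5453·√1.8628 = 0.744250
d₁ = (ln(S/K) + (r+σ²/2)T) / (σ√T) = (ln(27.7/20.21) + (0.0641+0.5453²/2)·1.8628) / 0.744250 = (0.315255 + 0.396359) / 0.744250 = 0.956150
d₂ = d₁ − σ√T = 0.956150 − 0.744250 = 0.211900
e^{−rT} = 0.887448
N(d₁) = 0.830502,  N(d₂) = 0.583908
Call price V = S·N(d₁) − K·e^{−rT}·N(d₂) = 23.004898 − 10.472570 = 12.532328
ρ = K·T·e^{−rT}·N(d₂) = 19.508303

price = 12.532328
ρ = 19.508303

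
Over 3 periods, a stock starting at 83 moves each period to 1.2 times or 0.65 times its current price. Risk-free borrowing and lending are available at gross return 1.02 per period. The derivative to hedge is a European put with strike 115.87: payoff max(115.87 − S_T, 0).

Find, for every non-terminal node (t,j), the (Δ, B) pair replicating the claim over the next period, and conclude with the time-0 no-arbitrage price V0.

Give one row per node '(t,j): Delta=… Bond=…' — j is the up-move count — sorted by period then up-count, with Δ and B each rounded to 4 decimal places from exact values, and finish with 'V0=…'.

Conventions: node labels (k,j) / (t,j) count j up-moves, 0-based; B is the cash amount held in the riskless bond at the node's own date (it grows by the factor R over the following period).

Since d<R<u, set p* = (R−d)/(u−d) = 0.6727; price each node as the discounted p*-expectation of its children.
Expiry values: V(3,0)=93.0761, V(3,1)=73.7890, V(3,2)=38.1820, V(3,3)=0.0000
(2,0): S=35.0675. Δ = (V_up−V_dn)/(S_up−S_dn) = (73.7890−93.0761)/(42.0810−22.7939) = -1.0000. V = [p*·73.7890 + (1−p*)·93.0761]/1.02 = 78.5305. B = V − Δ·S = 113.5980.
(2,1): S=64.7400. Δ = (V_up−V_dn)/(S_up−S_dn) = (38.1820−73.7890)/(77.6880−42.0810) = -1.0000. V = [p*·38.1820 + (1−p*)·73.7890]/1.02 = 48.8580. B = V − Δ·S = 113.5980.
(2,2): S=119.5200. Δ = (V_up−V_dn)/(S_up−S_dn) = (0.0000−38.1820)/(143.4240−77.6880) = -0.5808. V = [p*·0.0000 + (1−p*)·38.1820]/1.02 = 12.2509. B = V − Δ·S = 81.6727.
(1,0): S=53.9500. Δ = (V_up−V_dn)/(S_up−S_dn) = (48.8580−78.5305)/(64.7400−35.0675) = -1.0000. V = [p*·48.8580 + (1−p*)·78.5305]/1.02 = 57.4206. B = V − Δ·S = 111.3706.
(1,1): S=99.6000. Δ = (V_up−V_dn)/(S_up−S_dn) = (12.2509−48.8580)/(119.5200−64.7400) = -0.6683. V = [p*·12.2509 + (1−p*)·48.8580]/1.02 = 23.7563. B = V − Δ·S = 90.3147.
(0,0): S=83.0000. Δ = (V_up−V_dn)/(S_up−S_dn) = (23.7563−57.4206)/(99.6000−53.9500) = -0.7374. V = [p*·23.7563 + (1−p*)·57.4206]/1.02 = 34.0919. B = V − Δ·S = 95.2997.
Sanity check at the root: Δ(0,0)·S0 + B(0,0) reproduces V0 = 34.0919.

(0,0): Delta=-0.7374 Bond=95.2997
(1,0): Delta=-1.0000 Bond=111.3706
(1,1): Delta=-0.6683 Bond=90.3147
(2,0): Delta=-1.0000 Bond=113.5980
(2,1): Delta=-1.0000 Bond=113.5980
(2,2): Delta=-0.5808 Bond=81.6727
V0=34.0919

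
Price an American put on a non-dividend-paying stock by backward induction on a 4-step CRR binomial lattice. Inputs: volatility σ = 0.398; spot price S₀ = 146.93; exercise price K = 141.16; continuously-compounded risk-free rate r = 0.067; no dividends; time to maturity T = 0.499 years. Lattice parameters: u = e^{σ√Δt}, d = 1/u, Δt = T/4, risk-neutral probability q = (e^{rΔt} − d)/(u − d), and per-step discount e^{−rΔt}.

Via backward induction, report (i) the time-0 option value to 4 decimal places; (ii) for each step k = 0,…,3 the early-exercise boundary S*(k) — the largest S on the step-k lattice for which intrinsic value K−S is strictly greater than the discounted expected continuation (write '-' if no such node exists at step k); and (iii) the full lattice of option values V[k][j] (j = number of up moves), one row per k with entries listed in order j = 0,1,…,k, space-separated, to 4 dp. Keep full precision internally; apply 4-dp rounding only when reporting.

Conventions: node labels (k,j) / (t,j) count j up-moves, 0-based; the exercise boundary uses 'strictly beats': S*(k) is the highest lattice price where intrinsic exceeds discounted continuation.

Δt=0.12475  u=1.15093  d=0.86886  q=0.49467  discount=0.99168
step 4 (expiry): payoffs max(K−S,0) = 57.4246 30.2400 0.0000 0.0000 0.0000
step 3: (k=3,j=0): S=96.3739, K−S=44.7861, hold=43.6111 ⇒ V=44.7861 exercise | (k=3,j=1): S=127.6616, K−S=13.4984, hold=15.1540 ⇒ V=15.1540 continue | (k=3,j=2): S=169.1067, K−S=0.0000, hold=0.0000 ⇒ V=0.0000 continue | (k=3,j=3): S=224.0069, K−S=0.0000, hold=0.0000 ⇒ V=0.0000 continue  boundary S*=96.3739
step 2: (k=2,j=0): S=110.9200, K−S=30.2400, hold=29.8772 ⇒ V=30.2400 exercise | (k=2,j=1): S=146.9300, K−S=0.0000, hold=7.5940 ⇒ V=7.5940 continue | (k=2,j=2): S=194.6306, K−S=0.0000, hold=0.0000 ⇒ V=0.0000 continue  boundary S*=110.9200
step 1: (k=1,j=0): S=127.6616, K−S=13.4984, hold=18.8792 ⇒ V=18.8792 continue | (k=1,j=1): S=169.1067, K−S=0.0000, hold=3.8055 ⇒ V=3.8055 continue  boundary S*=-
step 0: (k=0,j=0): S=146.9300, K−S=0.0000, hold=11.3277 ⇒ V=11.3277 continue  boundary S*=-

price = 11.3277
boundary = - - 110.9200 96.3739
tree:
11.3277
18.8792 3.8055
30.2400 7.5940 0.0000
44.7861 15.1540 0.0000 0.0000
57.4246 30.2400 0.0000 0.0000 0.0000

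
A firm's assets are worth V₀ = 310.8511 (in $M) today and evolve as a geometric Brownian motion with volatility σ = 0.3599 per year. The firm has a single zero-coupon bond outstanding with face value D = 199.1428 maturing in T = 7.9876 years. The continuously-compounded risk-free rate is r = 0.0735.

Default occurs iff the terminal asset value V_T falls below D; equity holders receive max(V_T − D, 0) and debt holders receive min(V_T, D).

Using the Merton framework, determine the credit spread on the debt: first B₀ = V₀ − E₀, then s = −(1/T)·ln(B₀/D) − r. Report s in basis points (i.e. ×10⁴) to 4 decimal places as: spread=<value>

Apply the equity-as-call identities (strike 199.1428, horizon 7.9876 years):
d₁ = [ln(V₀/D) + (r + σ²/2)T] / (σ√T)
   = [ln(310.8511/199.1428) + (0.0735 + 0.5·0.3599²)·7.9876] / (0.3599·√7.9876)
   = [0.445292 + 1.104398] / 1.017162 = 1.523543
d₂ = d₁ − σ√T = 1.523543 − 1.017162 = 0.506381
N(d₁) = 0.936189,  N(d₂) = 0.693705,  e^(−rT) = 0.555944
E₀ = V₀·N(d₁) − D·e^(−rT)·N(d₂)
   = 310.8511·0.936189 − 199.1428·0.555944·0.693705 = 214.213614
B₀ = V₀ − E₀ = 310.8511 − 214.213614 = 96.637486
spread = −(1/T)·ln(B₀/D) − r = −(1/7.9876)·ln(96.637486/199.1428) − 0.0735 = 0.01702224
in basis points: 0.01702224 × 10⁴ = 170.2224 bp

spread=170.2224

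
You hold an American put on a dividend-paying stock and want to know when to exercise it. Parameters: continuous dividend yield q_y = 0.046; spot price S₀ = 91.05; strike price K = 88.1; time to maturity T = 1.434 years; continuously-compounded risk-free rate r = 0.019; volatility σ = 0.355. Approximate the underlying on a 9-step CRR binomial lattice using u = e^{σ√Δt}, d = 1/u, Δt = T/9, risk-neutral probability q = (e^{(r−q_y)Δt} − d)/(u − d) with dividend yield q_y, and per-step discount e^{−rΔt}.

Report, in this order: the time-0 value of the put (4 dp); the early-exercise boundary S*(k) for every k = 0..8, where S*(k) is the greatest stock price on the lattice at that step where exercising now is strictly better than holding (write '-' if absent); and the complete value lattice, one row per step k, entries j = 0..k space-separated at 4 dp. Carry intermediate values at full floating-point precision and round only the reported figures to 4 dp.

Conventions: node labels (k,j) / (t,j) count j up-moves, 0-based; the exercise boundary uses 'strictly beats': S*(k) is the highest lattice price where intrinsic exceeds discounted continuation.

params: Δt=0.15933 u=1.15224 d=0.86788 q=0.44954 e^(-rΔt)=0.99698
t_9 payoffs: 62.6663 54.3331 43.2695 28.5809 9.0797 0.0000 0.0000 0.0000 0.0000 0.0000
t_8: node(8,0) S=29.3056 payoff=58.7944 vs cont=58.7421 → 58.7944 [stop]  node(8,1) S=38.9074 payoff=49.1926 vs cont=49.2104 → 49.2104 [wait]  node(8,2) S=51.6553 payoff=36.4447 vs cont=36.5556 → 36.5556 [wait]  node(8,3) S=68.5800 payoff=19.5200 vs cont=19.7545 → 19.7545 [wait]  node(8,4) S=91.0500 payoff=0.0000 vs cont=4.9829 → 4.9829 [wait]  node(8,5) S=120.8822 payoff=0.0000 vs cont=0.0000 → 0.0000 [wait]  node(8,6) S=160.4888 payoff=0.0000 vs cont=0.0000 → 0.0000 [wait]  node(8,7) S=213.0724 payoff=0.0000 vs cont=0.0000 → 0.0000 [wait]  node(8,8) S=282.8848 payoff=0.0000 vs cont=0.0000 → 0.0000 [wait]  ⇒ S*(8)=29.3056
t_7: node(7,0) S=33.7669 payoff=54.3331 vs cont=54.3213 → 54.3331 [stop]  node(7,1) S=44.8305 payoff=43.2695 vs cont=43.3900 → 43.3900 [wait]  node(7,2) S=59.5191 payoff=28.5809 vs cont=28.9152 → 28.9152 [wait]  node(7,3) S=79.0203 payoff=9.0797 vs cont=13.0745 → 13.0745 [wait]  node(7,4) S=104.9110 payoff=0.0000 vs cont=2.7346 → 2.7346 [wait]  node(7,5) S=139.2847 payoff=0.0000 vs cont=0.0000 → 0.0000 [wait]  node(7,6) S=184.9209 payoff=0.0000 vs cont=0.0000 → 0.0000 [wait]  node(7,7) S=245.5095 payoff=0.0000 vs cont=0.0000 → 0.0000 [wait]  ⇒ S*(7)=33.7669
t_6: node(6,0) S=38.9074 payoff=49.1926 vs cont=49.2644 → 49.2644 [wait]  node(6,1) S=51.6553 payoff=36.4447 vs cont=36.7716 → 36.7716 [wait]  node(6,2) S=68.5800 payoff=19.5200 vs cont=21.7283 → 21.7283 [wait]  node(6,3) S=91.0500 payoff=0.0000 vs cont=8.4009 → 8.4009 [wait]  node(6,4) S=120.8822 payoff=0.0000 vs cont=1.5008 → 1.5008 [wait]  node(6,5) S=160.4888 payoff=0.0000 vs cont=0.0000 → 0.0000 [wait]  node(6,6) S=213.0724 payoff=0.0000 vs cont=0.0000 → 0.0000 [wait]  ⇒ S*(6)=-
t_5: node(5,0) S=44.8305 payoff=43.2695 vs cont=43.5165 → 43.5165 [wait]  node(5,1) S=59.5191 payoff=28.5809 vs cont=29.9184 → 29.9184 [wait]  node(5,2) S=79.0203 payoff=9.0797 vs cont=15.6896 → 15.6896 [wait]  node(5,3) S=104.9110 payoff=0.0000 vs cont=5.2830 → 5.2830 [wait]  node(5,4) S=139.2847 payoff=0.0000 vs cont=0.8236 → 0.8236 [wait]  node(5,5) S=184.9209 payoff=0.0000 vs cont=0.0000 → 0.0000 [wait]  ⇒ S*(5)=-
t_4: node(4,0) S=51.6553 payoff=36.4447 vs cont=37.2906 → 37.2906 [wait]  node(4,1) S=68.5800 payoff=19.5200 vs cont=23.4509 → 23.4509 [wait]  node(4,2) S=91.0500 payoff=0.0000 vs cont=10.9782 → 10.9782 [wait]  node(4,3) S=120.8822 payoff=0.0000 vs cont=3.2684 → 3.2684 [wait]  node(4,4) S=160.4888 payoff=0.0000 vs cont=0.4520 → 0.4520 [wait]  ⇒ S*(4)=-
t_3: node(3,0) S=59.5191 payoff=28.5809 vs cont=30.9752 → 30.9752 [wait]  node(3,1) S=79.0203 payoff=9.0797 vs cont=17.7900 → 17.7900 [wait]  node(3,2) S=104.9110 payoff=0.0000 vs cont=7.4896 → 7.4896 [wait]  node(3,3) S=139.2847 payoff=0.0000 vs cont=1.9963 → 1.9963 [wait]  ⇒ S*(3)=-
t_2: node(2,0) S=68.5800 payoff=19.5200 vs cont=24.9723 → 24.9723 [wait]  node(2,1) S=91.0500 payoff=0.0000 vs cont=13.1198 → 13.1198 [wait]  node(2,2) S=120.8822 payoff=0.0000 vs cont=5.0050 → 5.0050 [wait]  ⇒ S*(2)=-
t_1: node(1,0) S=79.0203 payoff=9.0797 vs cont=19.5848 → 19.5848 [wait]  node(1,1) S=104.9110 payoff=0.0000 vs cont=9.4433 → 9.4433 [wait]  ⇒ S*(1)=-
t_0: node(0,0) S=91.0500 payoff=0.0000 vs cont=14.9804 → 14.9804 [wait]  ⇒ S*(0)=-

price = 14.9804
boundary = - - - - - - - 33.7669 29.3056
tree:
14.9804
19.5848 9.4433
24.9723 13.1198 5.0050
30.9752 17.7900 7.4896 1.9963
37.2906 23.4509 10.9782 3.2684 0.4520
43.5165 29.9184 15.6896 5.2830 0.8236 0.0000
49.2644 36.7716 21.7283 8.4009 1.5008 0.0000 0.0000
54.3331 43.3900 28.9152 13.0745 2.7346 0.0000 0.0000 0.0000
58.7944 49.2104 36.5556 19.7545 4.9829 0.0000 0.0000 0.0000 0.0000
62.6663 54.3331 43.2695 28.5809 9.0797 0.0000 0.0000 0.0000 0.0000 0.0000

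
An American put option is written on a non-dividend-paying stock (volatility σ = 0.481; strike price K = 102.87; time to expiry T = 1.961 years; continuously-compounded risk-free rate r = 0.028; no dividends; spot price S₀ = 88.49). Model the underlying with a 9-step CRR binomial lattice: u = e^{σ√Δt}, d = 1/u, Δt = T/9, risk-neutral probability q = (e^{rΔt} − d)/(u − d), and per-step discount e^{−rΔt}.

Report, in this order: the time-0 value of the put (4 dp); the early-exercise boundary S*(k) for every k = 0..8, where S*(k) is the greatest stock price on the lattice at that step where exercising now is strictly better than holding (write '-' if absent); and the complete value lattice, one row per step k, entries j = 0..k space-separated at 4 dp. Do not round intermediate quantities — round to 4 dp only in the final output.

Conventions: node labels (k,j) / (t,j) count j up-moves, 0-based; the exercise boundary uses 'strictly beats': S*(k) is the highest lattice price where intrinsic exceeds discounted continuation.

price = 30.0962
boundary = - - - 45.1196 36.0459 45.1196 56.4775 45.1196 56.4775
tree:
30.0962
38.5236 20.5102
47.9056 27.9189 12.0035
57.7504 36.8780 17.6736 5.4436
66.8241 47.0562 25.3077 8.8619 1.4649
74.0730 57.7504 35.0104 14.1461 2.7174 0.0000
79.8642 66.8241 46.3925 21.9881 5.0408 0.0000 0.0000
84.4908 74.0730 57.7504 32.8987 9.3506 0.0000 0.0000 0.0000
88.1869 79.8642 66.8241 46.3925 17.3454 0.0000 0.0000 0.0000 0.0000
91.1397 84.4908 74.0730 57.7504 32.1757 0.0000 0.0000 0.0000 0.0000 0.0000

params: Δt=0.21789 u=1.25173 d=0.79890 q=0.45762 e^(-rΔt)=0.99392
t_9 payoffs: 91.1397 84.4908 74.0730 57.7504 32.1757 0.0000 0.0000 0.0000 0.0000 0.0000
t_8: node(8,0) S=14.6831 payoff=88.1869 vs cont=87.5612 → 88.1869 [stop]  node(8,1) S=23.0058 payoff=79.8642 vs cont=79.2385 → 79.8642 [stop]  node(8,2) S=36.0459 payoff=66.8241 vs cont=66.1984 → 66.8241 [stop]  node(8,3) S=56.4775 payoff=46.3925 vs cont=45.7668 → 46.3925 [stop]  node(8,4) S=88.4900 payoff=14.3800 vs cont=17.3454 → 17.3454 [wait]  node(8,5) S=138.6479 payoff=0.0000 vs cont=0.0000 → 0.0000 [wait]  node(8,6) S=217.2362 payoff=0.0000 vs cont=0.0000 → 0.0000 [wait]  node(8,7) S=340.3699 payoff=0.0000 vs cont=0.0000 → 0.0000 [wait]  node(8,8) S=533.2983 payoff=0.0000 vs cont=0.0000 → 0.0000 [wait]  ⇒ S*(8)=56.4775
t_7: node(7,0) S=18.3792 payoff=84.4908 vs cont=83.8651 → 84.4908 [stop]  node(7,1) S=28.7970 payoff=74.0730 vs cont=73.4473 → 74.0730 [stop]  node(7,2) S=45.1196 payoff=57.7504 vs cont=57.1247 → 57.7504 [stop]  node(7,3) S=70.6943 payoff=32.1757 vs cont=32.8987 → 32.8987 [wait]  node(7,4) S=110.7653 payoff=0.0000 vs cont=9.3506 → 9.3506 [wait]  node(7,5) S=173.5492 payoff=0.0000 vs cont=0.0000 → 0.0000 [wait]  node(7,6) S=271.9203 payoff=0.0000 vs cont=0.0000 → 0.0000 [wait]  node(7,7) S=426.0501 payoff=0.0000 vs cont=0.0000 → 0.0000 [wait]  ⇒ S*(7)=45.1196
t_6: node(6,0) S=23.0058 payoff=79.8642 vs cont=79.2385 → 79.8642 [stop]  node(6,1) S=36.0459 payoff=66.8241 vs cont=66.1984 → 66.8241 [stop]  node(6,2) S=56.4775 payoff=46.3925 vs cont=46.0957 → 46.3925 [stop]  node(6,3) S=88.4900 payoff=14.3800 vs cont=21.9881 → 21.9881 [wait]  node(6,4) S=138.6479 payoff=0.0000 vs cont=5.0408 → 5.0408 [wait]  node(6,5) S=217.2362 payoff=0.0000 vs cont=0.0000 → 0.0000 [wait]  node(6,6) S=340.3699 payoff=0.0000 vs cont=0.0000 → 0.0000 [wait]  ⇒ S*(6)=56.4775
t_5: node(5,0) S=28.7970 payoff=74.0730 vs cont=73.4473 → 74.0730 [stop]  node(5,1) S=45.1196 payoff=57.7504 vs cont=57.1247 → 57.7504 [stop]  node(5,2) S=70.6943 payoff=32.1757 vs cont=35.0104 → 35.0104 [wait]  node(5,3) S=110.7653 payoff=0.0000 vs cont=14.1461 → 14.1461 [wait]  node(5,4) S=173.5492 payoff=0.0000 vs cont=2.7174 → 2.7174 [wait]  node(5,5) S=271.9203 payoff=0.0000 vs cont=0.0000 → 0.0000 [wait]  ⇒ S*(5)=45.1196
t_4: node(4,0) S=36.0459 payoff=66.8241 vs cont=66.1984 → 66.8241 [stop]  node(4,1) S=56.4775 payoff=46.3925 vs cont=47.0562 → 47.0562 [wait]  node(4,2) S=88.4900 payoff=14.3800 vs cont=25.3077 → 25.3077 [wait]  node(4,3) S=138.6479 payoff=0.0000 vs cont=8.8619 → 8.8619 [wait]  node(4,4) S=217.2362 payoff=0.0000 vs cont=1.4649 → 1.4649 [wait]  ⇒ S*(4)=36.0459
t_3: node(3,0) S=45.1196 payoff=57.7504 vs cont=57.4265 → 57.7504 [stop]  node(3,1) S=70.6943 payoff=32.1757 vs cont=36.8780 → 36.8780 [wait]  node(3,2) S=110.7653 payoff=0.0000 vs cont=17.6736 → 17.6736 [wait]  node(3,3) S=173.5492 payoff=0.0000 vs cont=5.4436 → 5.4436 [wait]  ⇒ S*(3)=45.1196
t_2: node(2,0) S=56.4775 payoff=46.3925 vs cont=47.9056 → 47.9056 [wait]  node(2,1) S=88.4900 payoff=14.3800 vs cont=27.9189 → 27.9189 [wait]  node(2,2) S=138.6479 payoff=0.0000 vs cont=12.0035 → 12.0035 [wait]  ⇒ S*(2)=-
t_1: node(1,0) S=70.6943 payoff=32.1757 vs cont=38.5236 → 38.5236 [wait]  node(1,1) S=110.7653 payoff=0.0000 vs cont=20.5102 → 20.5102 [wait]  ⇒ S*(1)=-
t_0: node(0,0) S=88.4900 payoff=14.3800 vs cont=30.0962 → 30.0962 [wait]  ⇒ S*(0)=-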